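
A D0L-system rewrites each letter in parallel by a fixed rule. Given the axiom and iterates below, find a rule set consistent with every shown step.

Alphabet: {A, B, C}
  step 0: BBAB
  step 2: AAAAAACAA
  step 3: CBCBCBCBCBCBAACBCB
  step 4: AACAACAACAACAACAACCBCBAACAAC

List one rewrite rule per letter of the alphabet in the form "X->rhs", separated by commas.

A->CB, B->C, C->AA

  step 3 ⇒ step 4: CBCBCBCBCBCBAACBCB ⇒ AA·C·AA·C·AA·C·AA·C·AA·C·AA·C·CB·CB·AA·C·AA·C
    A ↦ CB
    B ↦ C
    C ↦ AA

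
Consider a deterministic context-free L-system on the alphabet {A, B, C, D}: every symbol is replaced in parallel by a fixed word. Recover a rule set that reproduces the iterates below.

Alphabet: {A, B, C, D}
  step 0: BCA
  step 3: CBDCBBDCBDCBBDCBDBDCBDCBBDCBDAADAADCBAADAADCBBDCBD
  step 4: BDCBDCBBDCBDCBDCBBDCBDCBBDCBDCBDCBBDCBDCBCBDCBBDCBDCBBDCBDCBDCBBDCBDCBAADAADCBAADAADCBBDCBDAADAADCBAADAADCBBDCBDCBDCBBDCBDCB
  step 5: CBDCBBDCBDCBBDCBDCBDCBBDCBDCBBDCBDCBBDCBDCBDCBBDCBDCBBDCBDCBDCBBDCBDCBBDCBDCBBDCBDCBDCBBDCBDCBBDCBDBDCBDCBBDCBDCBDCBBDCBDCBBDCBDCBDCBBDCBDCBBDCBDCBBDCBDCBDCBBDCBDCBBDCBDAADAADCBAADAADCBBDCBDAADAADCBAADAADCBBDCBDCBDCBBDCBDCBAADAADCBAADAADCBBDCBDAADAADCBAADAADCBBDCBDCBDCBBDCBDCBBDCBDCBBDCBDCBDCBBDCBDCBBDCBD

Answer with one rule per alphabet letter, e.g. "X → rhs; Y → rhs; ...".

A->AAD, B->CBD, C->BD, D->CB

  step 4 ⇒ step 5: BDCBDCBBDCBDCBDCBBDCBDCBBDCBDCBDCBBDCBDCBCBDCBBDCBDCBBDCBDCBDCBBDCBDCBAADAADCBAADAADCBBDCBDAADAADCBAADAADCBBDCBDCBDCBBDCBDCB ⇒ CBD·CB·BD·CBD·CB·BD·CBD·CBD·CB·BD·CBD·CB·BD·CBD·CB·BD·CBD·CBD·CB·BD·CBD·CB·BD·CBD·CBD·CB·BD·CBD·CB·BD·CBD·CB·BD·CBD·CBD·CB·BD·CBD·CB·BD·CBD·BD·CBD·CB·BD·CBD·CBD·CB·BD·CBD·CB·BD·CBD·CBD·CB·BD·CBD·CB·BD·CBD·CB·BD·CBD·CBD·CB·BD·CBD·CB·BD·CBD·AAD·AAD·CB·AAD·AAD·CB·BD·CBD·AAD·AAD·CB·AAD·AAD·CB·BD·CBD·CBD·CB·BD·CBD·CB·AAD·AAD·CB·AAD·AAD·CB·BD·CBD·AAD·AAD·CB·AAD·AAD·CB·BD·CBD·CBD·CB·BD·CBD·CB·BD·CBD·CB·BD·CBD·CBD·CB·BD·CBD·CB·BD·CBD
    A ↦ AAD
    B ↦ CBD
    C ↦ BD
    D ↦ CB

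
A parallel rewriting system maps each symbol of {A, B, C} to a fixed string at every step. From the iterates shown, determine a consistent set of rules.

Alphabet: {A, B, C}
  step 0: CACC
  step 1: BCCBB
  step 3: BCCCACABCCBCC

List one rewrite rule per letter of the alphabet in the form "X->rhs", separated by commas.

A->CC, B->CA, C->B

  step 0 ⇒ step 1: CACC ⇒ B·CC·B·B
    A ↦ CC
    C ↦ B
    B ↦ CA  (constrained at step 1)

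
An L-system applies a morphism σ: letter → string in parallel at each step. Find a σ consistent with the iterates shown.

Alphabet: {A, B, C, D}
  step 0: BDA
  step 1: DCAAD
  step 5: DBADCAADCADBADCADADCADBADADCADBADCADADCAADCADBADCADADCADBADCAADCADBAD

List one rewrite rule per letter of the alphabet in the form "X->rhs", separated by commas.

  step 0 ⇒ step 1: BDA ⇒ D·CA·AD
    A ↦ AD
    B ↦ D
    D ↦ CA
    C ↦ DB  (constrained at step 1)

A->AD, B->D, C->DB, D->CA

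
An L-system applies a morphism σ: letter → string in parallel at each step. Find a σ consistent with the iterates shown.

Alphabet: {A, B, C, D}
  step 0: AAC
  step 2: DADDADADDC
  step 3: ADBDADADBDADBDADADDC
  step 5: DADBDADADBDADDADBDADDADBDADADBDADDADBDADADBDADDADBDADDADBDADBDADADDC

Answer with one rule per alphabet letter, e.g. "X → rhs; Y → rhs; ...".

  step 2 ⇒ step 3: DADDADADDC ⇒ AD·BD·AD·AD·BD·AD·BD·AD·AD·DC
    A ↦ BD
    C ↦ DC
    D ↦ AD
    B ↦ D  (constrained at step 3)

A->BD, B->D, C->DC, D->AD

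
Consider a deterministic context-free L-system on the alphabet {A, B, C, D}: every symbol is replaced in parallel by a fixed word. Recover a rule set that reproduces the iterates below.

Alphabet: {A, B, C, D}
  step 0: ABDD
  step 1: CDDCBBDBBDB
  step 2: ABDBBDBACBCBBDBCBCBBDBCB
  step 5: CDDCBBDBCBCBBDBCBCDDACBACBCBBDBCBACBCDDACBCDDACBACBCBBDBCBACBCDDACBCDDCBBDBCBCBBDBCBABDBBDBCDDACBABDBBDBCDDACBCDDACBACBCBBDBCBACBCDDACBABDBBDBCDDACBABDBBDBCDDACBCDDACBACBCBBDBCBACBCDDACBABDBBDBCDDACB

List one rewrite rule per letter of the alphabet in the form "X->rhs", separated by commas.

  step 1 ⇒ step 2: CDDCBBDBBDB ⇒ A·BDB·BDB·A·CB·CB·BDB·CB·CB·BDB·CB
    B ↦ CB
    C ↦ A
    D ↦ BDB
  step 0 ⇒ step 1: ABDD ⇒ CDD·CB·BDB·BDB
    A ↦ CDD

A->CDD, B->CB, C->A, D->BDB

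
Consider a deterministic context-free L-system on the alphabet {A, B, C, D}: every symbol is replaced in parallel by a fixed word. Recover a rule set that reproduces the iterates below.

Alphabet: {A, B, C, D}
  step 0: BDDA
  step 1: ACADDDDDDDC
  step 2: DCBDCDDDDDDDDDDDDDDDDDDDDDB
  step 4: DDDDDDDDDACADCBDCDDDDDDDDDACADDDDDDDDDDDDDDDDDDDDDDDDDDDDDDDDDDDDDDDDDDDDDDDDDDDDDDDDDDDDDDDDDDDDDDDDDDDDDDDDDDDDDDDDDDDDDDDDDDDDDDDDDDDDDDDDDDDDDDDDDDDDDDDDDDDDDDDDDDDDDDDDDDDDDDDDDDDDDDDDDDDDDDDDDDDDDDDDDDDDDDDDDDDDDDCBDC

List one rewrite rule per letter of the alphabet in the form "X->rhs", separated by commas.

A->DC, B->ACA, C->B, D->DDD

  step 1 ⇒ step 2: ACADDDDDDDC ⇒ DC·B·DC·DDD·DDD·DDD·DDD·DDD·DDD·DDD·B
    A ↦ DC
    C ↦ B
    D ↦ DDD
  step 0 ⇒ step 1: BDDA ⇒ ACA·DDD·DDD·DC
    B ↦ ACA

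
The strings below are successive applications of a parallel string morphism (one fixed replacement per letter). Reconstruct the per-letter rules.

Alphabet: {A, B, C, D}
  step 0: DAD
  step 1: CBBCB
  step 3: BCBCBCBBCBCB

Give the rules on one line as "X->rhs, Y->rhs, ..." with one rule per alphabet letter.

  step 0 ⇒ step 1: DAD ⇒ CB·B·CB
    A ↦ B
    D ↦ CB
    B ↦ D  (constrained at step 1)
    C ↦ AD  (constrained at step 1)

A->B, B->D, C->AD, D->CB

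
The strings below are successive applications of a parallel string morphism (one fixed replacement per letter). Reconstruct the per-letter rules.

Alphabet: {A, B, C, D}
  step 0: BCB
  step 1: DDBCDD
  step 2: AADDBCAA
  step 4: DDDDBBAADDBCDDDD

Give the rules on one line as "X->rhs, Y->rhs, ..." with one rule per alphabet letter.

  step 1 ⇒ step 2: DDBCDD ⇒ A·A·DD·BC·A·A
    B ↦ DD
    C ↦ BC
    D ↦ A
    A ↦ B  (constrained at step 2)

A->B, B->DD, C->BC, D->A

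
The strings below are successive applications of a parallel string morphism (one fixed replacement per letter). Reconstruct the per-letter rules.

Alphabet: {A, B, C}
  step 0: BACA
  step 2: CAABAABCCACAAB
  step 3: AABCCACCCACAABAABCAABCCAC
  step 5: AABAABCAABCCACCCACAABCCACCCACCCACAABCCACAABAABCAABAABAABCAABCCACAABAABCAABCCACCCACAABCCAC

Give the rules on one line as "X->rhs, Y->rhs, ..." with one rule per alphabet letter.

  step 2 ⇒ step 3: CAABAABCCACAAB ⇒ AAB·C·C·AC·C·C·AC·AAB·AAB·C·AAB·C·C·AC
    A ↦ C
    B ↦ AC
    C ↦ AAB

A->C, B->AC, C->AAB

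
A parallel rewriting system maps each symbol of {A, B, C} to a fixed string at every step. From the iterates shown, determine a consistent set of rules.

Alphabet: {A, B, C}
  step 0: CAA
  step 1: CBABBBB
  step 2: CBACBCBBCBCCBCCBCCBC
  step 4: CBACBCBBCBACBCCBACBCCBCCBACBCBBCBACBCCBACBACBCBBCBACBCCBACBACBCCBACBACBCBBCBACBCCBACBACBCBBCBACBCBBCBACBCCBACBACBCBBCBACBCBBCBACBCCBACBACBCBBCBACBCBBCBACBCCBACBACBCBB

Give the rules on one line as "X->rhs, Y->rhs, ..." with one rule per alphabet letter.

A->BB, B->CBC, C->CBA

  step 1 ⇒ step 2: CBABBBB ⇒ CBA·CBC·BB·CBC·CBC·CBC·CBC
    A ↦ BB
    B ↦ CBC
    C ↦ CBA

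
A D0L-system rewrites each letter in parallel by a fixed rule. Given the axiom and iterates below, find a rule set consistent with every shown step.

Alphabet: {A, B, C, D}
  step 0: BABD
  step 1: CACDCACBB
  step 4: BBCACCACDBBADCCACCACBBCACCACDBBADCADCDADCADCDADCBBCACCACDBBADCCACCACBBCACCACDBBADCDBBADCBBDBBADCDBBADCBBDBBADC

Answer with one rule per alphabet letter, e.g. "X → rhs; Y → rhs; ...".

A->D, B->CAC, C->ADC, D->BB

  step 0 ⇒ step 1: BABD ⇒ CAC·D·CAC·BB
    A ↦ D
    B ↦ CAC
    D ↦ BB
    C ↦ ADC  (constrained at step 1)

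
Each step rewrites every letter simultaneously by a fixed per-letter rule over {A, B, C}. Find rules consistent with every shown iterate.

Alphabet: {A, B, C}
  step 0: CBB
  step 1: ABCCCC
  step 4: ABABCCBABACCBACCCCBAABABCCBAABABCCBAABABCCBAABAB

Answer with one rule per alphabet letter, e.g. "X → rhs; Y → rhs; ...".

A->BA, B->CC, C->AB

  step 0 ⇒ step 1: CBB ⇒ AB·CC·CC
    B ↦ CC
    C ↦ AB
    A ↦ BA  (constrained at step 1)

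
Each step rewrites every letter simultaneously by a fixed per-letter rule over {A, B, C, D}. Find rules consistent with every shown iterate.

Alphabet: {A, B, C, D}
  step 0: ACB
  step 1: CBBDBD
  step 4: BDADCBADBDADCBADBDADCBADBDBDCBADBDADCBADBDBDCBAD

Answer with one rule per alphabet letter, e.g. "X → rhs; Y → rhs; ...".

A->CB, B->BD, C->BD, D->AD

  step 0 ⇒ step 1: ACB ⇒ CB·BD·BD
    A ↦ CB
    B ↦ BD
    C ↦ BD
    D ↦ AD  (constrained at step 1)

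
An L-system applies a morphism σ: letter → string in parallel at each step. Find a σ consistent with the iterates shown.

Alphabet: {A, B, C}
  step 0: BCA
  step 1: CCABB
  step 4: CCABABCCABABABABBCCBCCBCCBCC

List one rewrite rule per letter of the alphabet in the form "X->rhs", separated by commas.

  step 0 ⇒ step 1: BCA ⇒ CC·AB·B
    A ↦ B
    B ↦ CC
    C ↦ AB

A->B, B->CC, C->AB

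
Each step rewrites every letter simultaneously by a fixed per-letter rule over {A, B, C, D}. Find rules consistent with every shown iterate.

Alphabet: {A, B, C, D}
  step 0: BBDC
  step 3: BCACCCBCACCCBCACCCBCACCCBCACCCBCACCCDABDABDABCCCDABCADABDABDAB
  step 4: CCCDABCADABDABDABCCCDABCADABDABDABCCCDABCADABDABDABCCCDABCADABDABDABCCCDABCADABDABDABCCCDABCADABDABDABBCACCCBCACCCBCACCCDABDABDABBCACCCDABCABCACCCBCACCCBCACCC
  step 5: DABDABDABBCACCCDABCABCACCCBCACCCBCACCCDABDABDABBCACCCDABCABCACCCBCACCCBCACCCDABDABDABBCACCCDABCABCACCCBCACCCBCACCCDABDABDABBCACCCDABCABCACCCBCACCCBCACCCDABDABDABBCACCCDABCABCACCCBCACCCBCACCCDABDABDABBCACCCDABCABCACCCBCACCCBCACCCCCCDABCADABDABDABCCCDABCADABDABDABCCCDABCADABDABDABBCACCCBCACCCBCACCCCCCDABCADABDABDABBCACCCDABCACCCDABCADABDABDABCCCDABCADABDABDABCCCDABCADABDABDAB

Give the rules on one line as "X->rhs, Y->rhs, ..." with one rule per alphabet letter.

A->CA, B->CCC, C->DAB, D->B

  step 4 ⇒ step 5: CCCDABCADABDABDABCCCDABCADABDABDABCCCDABCADABDABDABCCCDABCADABDABDABCCCDABCADABDABDABCCCDABCADABDABDABBCACCCBCACCCBCACCCDABDABDABBCACCCDABCABCACCCBCACCCBCACCC ⇒ DAB·DAB·DAB·B·CA·CCC·DAB·CA·B·CA·CCC·B·CA·CCC·B·CA·CCC·DAB·DAB·DAB·B·CA·CCC·DAB·CA·B·CA·CCC·B·CA·CCC·B·CA·CCC·DAB·DAB·DAB·B·CA·CCC·DAB·CA·B·CA·CCC·B·CA·CCC·B·CA·CCC·DAB·DAB·DAB·B·CA·CCC·DAB·CA·B·CA·CCC·B·CA·CCC·B·CA·CCC·DAB·DAB·DAB·B·CA·CCC·DAB·CA·B·CA·CCC·B·CA·CCC·B·CA·CCC·DAB·DAB·DAB·B·CA·CCC·DAB·CA·B·CA·CCC·B·CA·CCC·B·CA·CCC·CCC·DAB·CA·DAB·DAB·DAB·CCC·DAB·CA·DAB·DAB·DAB·CCC·DAB·CA·DAB·DAB·DAB·B·CA·CCC·B·CA·CCC·B·CA·CCC·CCC·DAB·CA·DAB·DAB·DAB·B·CA·CCC·DAB·CA·CCC·DAB·CA·DAB·DAB·DAB·CCC·DAB·CA·DAB·DAB·DAB·CCC·DAB·CA·DAB·DAB·DAB
    A ↦ CA
    B ↦ CCC
    C ↦ DAB
    D ↦ B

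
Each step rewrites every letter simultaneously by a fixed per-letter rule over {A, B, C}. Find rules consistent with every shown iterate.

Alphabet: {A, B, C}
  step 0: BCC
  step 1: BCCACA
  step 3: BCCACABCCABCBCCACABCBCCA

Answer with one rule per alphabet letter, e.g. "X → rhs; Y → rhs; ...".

A->BC, B->BC, C->CA

  step 0 ⇒ step 1: BCC ⇒ BC·CA·CA
    B ↦ BC
    C ↦ CA
    A ↦ BC  (constrained at step 1)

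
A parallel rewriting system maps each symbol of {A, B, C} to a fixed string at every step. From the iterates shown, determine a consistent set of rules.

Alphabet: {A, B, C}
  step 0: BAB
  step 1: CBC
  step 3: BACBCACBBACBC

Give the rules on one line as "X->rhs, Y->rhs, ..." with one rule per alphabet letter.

  step 0 ⇒ step 1: BAB ⇒ C·B·C
    A ↦ B
    B ↦ C
    C ↦ ACB  (constrained at step 1)

A->B, B->C, C->ACB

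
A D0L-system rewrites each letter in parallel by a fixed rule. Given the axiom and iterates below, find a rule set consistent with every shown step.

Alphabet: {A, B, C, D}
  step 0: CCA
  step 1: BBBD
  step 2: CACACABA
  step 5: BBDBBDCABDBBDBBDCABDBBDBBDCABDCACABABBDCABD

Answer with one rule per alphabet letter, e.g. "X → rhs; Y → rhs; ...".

  step 1 ⇒ step 2: BBBD ⇒ CA·CA·CA·BA
    B ↦ CA
    D ↦ BA
  step 0 ⇒ step 1: CCA ⇒ B·B·BD
    A ↦ BD
  step 0 ⇒ step 1: CCA ⇒ B·B·BD
    C ↦ B

A->BD, B->CA, C->B, D->BA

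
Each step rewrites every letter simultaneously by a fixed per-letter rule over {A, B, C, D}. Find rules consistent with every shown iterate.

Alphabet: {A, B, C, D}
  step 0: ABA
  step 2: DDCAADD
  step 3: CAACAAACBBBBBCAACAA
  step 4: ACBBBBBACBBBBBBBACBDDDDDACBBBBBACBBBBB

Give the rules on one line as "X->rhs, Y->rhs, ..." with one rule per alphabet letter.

A->BB, B->D, C->ACB, D->CAA

  step 3 ⇒ step 4: CAACAAACBBBBBCAACAA ⇒ ACB·BB·BB·ACB·BB·BB·BB·ACB·D·D·D·D·D·ACB·BB·BB·ACB·BB·BB
    A ↦ BB
    B ↦ D
    C ↦ ACB
  step 2 ⇒ step 3: DDCAADD ⇒ CAA·CAA·ACB·BB·BB·CAA·CAA
    D ↦ CAA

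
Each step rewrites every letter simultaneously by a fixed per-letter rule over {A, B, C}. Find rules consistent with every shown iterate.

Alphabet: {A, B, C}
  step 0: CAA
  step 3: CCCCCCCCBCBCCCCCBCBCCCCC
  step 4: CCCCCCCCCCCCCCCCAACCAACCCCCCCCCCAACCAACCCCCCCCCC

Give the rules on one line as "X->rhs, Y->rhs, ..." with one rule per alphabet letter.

A->BC, B->AA, C->CC

  step 3 ⇒ step 4: CCCCCCCCBCBCCCCCBCBCCCCC ⇒ CC·CC·CC·CC·CC·CC·CC·CC·AA·CC·AA·CC·CC·CC·CC·CC·AA·CC·AA·CC·CC·CC·CC·CC
    B ↦ AA
    C ↦ CC
    A ↦ BC  (constrained at step 0)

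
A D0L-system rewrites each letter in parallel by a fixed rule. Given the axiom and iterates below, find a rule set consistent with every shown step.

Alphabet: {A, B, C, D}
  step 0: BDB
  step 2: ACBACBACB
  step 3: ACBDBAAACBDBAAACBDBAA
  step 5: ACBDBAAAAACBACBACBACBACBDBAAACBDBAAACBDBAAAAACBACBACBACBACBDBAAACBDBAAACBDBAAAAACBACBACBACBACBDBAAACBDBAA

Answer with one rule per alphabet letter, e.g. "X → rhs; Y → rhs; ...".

  step 2 ⇒ step 3: ACBACBACB ⇒ ACB·DBA·A·ACB·DBA·A·ACB·DBA·A
    A ↦ ACB
    B ↦ A
    C ↦ DBA
    D ↦ A  (constrained at step 0)

A->ACB, B->A, C->DBA, D->A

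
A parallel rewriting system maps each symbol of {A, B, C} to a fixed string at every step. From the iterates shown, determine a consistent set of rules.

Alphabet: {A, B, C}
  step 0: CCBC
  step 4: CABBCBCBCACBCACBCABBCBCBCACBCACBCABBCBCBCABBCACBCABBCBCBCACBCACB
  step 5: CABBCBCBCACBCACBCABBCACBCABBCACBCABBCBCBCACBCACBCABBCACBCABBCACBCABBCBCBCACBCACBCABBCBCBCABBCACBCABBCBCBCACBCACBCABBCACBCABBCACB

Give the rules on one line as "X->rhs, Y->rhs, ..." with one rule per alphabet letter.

A->BB, B->CB, C->CA

  step 4 ⇒ step 5: CABBCBCBCACBCACBCABBCBCBCACBCACBCABBCBCBCABBCACBCABBCBCBCACBCACB ⇒ CA·BB·CB·CB·CA·CB·CA·CB·CA·BB·CA·CB·CA·BB·CA·CB·CA·BB·CB·CB·CA·CB·CA·CB·CA·BB·CA·CB·CA·BB·CA·CB·CA·BB·CB·CB·CA·CB·CA·CB·CA·BB·CB·CB·CA·BB·CA·CB·CA·BB·CB·CB·CA·CB·CA·CB·CA·BB·CA·CB·CA·BB·CA·CB
    A ↦ BB
    B ↦ CB
    C ↦ CA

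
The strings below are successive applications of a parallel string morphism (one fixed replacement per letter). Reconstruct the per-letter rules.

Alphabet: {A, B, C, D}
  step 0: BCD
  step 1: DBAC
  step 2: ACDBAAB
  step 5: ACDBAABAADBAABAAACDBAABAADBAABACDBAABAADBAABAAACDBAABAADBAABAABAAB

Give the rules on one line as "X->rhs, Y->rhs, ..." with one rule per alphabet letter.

  step 1 ⇒ step 2: DBAC ⇒ AC·D·BAA·B
    A ↦ BAA
    B ↦ D
    C ↦ B
    D ↦ AC

A->BAA, B->D, C->B, D->AC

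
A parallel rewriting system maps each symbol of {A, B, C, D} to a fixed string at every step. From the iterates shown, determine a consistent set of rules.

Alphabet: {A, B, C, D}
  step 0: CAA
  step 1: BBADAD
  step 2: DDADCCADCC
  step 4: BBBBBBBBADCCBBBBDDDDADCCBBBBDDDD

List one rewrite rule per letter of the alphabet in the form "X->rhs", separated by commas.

  step 1 ⇒ step 2: BBADAD ⇒ D·D·AD·CC·AD·CC
    A ↦ AD
    B ↦ D
    D ↦ CC
  step 0 ⇒ step 1: CAA ⇒ BB·AD·AD
    C ↦ BB

A->AD, B->D, C->BB, D->CC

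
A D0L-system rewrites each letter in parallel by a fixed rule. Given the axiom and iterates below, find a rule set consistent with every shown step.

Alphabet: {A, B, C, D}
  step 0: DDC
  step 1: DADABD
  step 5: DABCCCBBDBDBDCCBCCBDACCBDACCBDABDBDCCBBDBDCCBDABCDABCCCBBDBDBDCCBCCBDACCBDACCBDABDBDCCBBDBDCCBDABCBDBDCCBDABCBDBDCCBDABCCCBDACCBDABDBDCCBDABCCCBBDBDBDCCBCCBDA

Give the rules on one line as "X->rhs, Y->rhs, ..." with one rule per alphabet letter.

  step 0 ⇒ step 1: DDC ⇒ DA·DA·BD
    C ↦ BD
    D ↦ DA
    A ↦ BC  (constrained at step 1)
    B ↦ CCB  (constrained at step 1)

A->BC, B->CCB, C->BD, D->DA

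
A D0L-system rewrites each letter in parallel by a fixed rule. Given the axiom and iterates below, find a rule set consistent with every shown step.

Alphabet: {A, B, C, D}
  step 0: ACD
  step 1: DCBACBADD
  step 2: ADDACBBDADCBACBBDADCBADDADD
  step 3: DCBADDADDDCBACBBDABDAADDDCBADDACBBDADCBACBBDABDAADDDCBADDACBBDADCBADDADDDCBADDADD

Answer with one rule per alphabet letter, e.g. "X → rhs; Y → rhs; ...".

A->DCB, B->BDA, C->ACB, D->ADD

  step 2 ⇒ step 3: ADDACBBDADCBACBBDADCBADDADD ⇒ DCB·ADD·ADD·DCB·ACB·BDA·BDA·ADD·DCB·ADD·ACB·BDA·DCB·ACB·BDA·BDA·ADD·DCB·ADD·ACB·BDA·DCB·ADD·ADD·DCB·ADD·ADD
    A ↦ DCB
    B ↦ BDA
    C ↦ ACB
    D ↦ ADD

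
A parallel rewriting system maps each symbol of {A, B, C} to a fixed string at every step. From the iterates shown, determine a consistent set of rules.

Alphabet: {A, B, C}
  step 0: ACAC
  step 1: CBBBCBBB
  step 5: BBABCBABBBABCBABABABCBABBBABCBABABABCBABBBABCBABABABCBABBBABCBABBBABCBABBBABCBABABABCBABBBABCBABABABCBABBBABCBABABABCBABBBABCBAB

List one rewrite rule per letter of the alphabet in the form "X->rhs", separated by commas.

A->CB, B->AB, C->BB

  step 0 ⇒ step 1: ACAC ⇒ CB·BB·CB·BB
    A ↦ CB
    C ↦ BB
    B ↦ AB  (constrained at step 1)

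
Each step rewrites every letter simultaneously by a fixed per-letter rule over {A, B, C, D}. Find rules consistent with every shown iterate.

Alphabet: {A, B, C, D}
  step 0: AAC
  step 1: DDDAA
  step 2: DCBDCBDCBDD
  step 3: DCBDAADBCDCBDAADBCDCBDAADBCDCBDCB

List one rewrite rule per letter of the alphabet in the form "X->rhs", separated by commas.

A->D, B->DBC, C->DAA, D->DCB

  step 2 ⇒ step 3: DCBDCBDCBDD ⇒ DCB·DAA·DBC·DCB·DAA·DBC·DCB·DAA·DBC·DCB·DCB
    B ↦ DBC
    C ↦ DAA
    D ↦ DCB
  step 0 ⇒ step 1: AAC ⇒ D·D·DAA
    A ↦ D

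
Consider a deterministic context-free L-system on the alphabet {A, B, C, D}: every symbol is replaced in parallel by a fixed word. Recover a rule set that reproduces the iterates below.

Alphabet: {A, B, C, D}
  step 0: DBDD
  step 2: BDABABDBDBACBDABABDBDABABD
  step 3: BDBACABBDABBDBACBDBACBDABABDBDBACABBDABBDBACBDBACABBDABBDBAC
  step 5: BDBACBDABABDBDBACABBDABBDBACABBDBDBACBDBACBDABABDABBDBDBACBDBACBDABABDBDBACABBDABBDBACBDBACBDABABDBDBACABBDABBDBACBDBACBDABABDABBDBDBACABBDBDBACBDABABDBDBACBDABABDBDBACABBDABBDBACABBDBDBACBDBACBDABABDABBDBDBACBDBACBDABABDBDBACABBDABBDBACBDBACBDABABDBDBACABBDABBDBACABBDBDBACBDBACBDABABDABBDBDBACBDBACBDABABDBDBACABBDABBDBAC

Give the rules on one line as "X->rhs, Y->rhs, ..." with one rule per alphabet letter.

A->AB, B->BD, C->ABD, D->BAC

  step 2 ⇒ step 3: BDABABDBDBACBDABABDBDABABD ⇒ BD·BAC·AB·BD·AB·BD·BAC·BD·BAC·BD·AB·ABD·BD·BAC·AB·BD·AB·BD·BAC·BD·BAC·AB·BD·AB·BD·BAC
    A ↦ AB
    B ↦ BD
    C ↦ ABD
    D ↦ BAC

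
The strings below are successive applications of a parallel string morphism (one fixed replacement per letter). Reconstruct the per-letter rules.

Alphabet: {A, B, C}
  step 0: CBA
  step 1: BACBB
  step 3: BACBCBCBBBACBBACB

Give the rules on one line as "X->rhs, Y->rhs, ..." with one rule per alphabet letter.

A->B, B->CB, C->BA

  step 0 ⇒ step 1: CBA ⇒ BA·CB·B
    A ↦ B
    B ↦ CB
    C ↦ BA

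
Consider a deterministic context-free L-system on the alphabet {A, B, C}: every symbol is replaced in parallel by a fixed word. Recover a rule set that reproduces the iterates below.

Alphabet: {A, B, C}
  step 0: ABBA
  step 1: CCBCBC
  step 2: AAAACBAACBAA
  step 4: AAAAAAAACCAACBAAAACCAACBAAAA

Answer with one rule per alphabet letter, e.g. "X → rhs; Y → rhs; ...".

A->C, B->CB, C->AA

  step 1 ⇒ step 2: CCBCBC ⇒ AA·AA·CB·AA·CB·AA
    B ↦ CB
    C ↦ AA
  step 0 ⇒ step 1: ABBA ⇒ C·CB·CB·C
    A ↦ C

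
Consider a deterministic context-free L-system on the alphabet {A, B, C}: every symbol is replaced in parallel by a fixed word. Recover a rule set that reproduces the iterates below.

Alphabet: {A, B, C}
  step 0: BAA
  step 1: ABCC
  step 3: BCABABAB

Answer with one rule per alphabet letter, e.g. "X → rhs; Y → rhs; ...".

  step 0 ⇒ step 1: BAA ⇒ AB·C·C
    A ↦ C
    B ↦ AB
    C ↦ B  (constrained at step 1)

A->C, B->AB, C->B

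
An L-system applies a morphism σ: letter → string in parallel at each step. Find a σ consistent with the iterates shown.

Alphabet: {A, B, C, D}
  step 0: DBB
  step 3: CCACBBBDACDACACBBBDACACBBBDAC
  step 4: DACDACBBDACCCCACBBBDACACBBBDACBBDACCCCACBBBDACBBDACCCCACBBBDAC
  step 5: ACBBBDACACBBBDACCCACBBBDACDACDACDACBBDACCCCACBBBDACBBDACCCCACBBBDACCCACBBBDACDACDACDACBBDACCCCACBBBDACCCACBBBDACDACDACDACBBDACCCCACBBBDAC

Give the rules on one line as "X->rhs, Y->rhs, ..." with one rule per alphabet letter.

  step 4 ⇒ step 5: DACDACBBDACCCCACBBBDACACBBBDACBBDACCCCACBBBDACBBDACCCCACBBBDAC ⇒ ACB·BB·DAC·ACB·BB·DAC·C·C·ACB·BB·DAC·DAC·DAC·DAC·BB·DAC·C·C·C·ACB·BB·DAC·BB·DAC·C·C·C·ACB·BB·DAC·C·C·ACB·BB·DAC·DAC·DAC·DAC·BB·DAC·C·C·C·ACB·BB·DAC·C·C·ACB·BB·DAC·DAC·DAC·DAC·BB·DAC·C·C·C·ACB·BB·DAC
    A ↦ BB
    B ↦ C
    C ↦ DAC
    D ↦ ACB

A->BB, B->C, C->DAC, D->ACB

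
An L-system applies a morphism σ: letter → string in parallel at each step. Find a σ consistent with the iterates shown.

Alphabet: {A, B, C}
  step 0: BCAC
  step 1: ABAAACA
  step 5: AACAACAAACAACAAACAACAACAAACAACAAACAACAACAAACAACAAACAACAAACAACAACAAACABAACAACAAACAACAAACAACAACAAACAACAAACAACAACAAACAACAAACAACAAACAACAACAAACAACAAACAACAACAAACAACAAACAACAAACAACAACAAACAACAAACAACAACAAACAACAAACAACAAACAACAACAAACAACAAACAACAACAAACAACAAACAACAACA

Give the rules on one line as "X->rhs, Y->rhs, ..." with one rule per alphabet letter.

  step 0 ⇒ step 1: BCAC ⇒ AB·A·AAC·A
    A ↦ AAC
    B ↦ AB
    C ↦ A

A->AAC, B->AB, C->A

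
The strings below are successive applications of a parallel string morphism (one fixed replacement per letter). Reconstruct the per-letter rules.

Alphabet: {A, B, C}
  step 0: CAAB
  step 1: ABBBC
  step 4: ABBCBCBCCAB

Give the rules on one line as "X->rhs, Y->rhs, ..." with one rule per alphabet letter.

  step 0 ⇒ step 1: CAAB ⇒ AB·B·B·C
    A ↦ B
    B ↦ C
    C ↦ AB

A->B, B->C, C->AB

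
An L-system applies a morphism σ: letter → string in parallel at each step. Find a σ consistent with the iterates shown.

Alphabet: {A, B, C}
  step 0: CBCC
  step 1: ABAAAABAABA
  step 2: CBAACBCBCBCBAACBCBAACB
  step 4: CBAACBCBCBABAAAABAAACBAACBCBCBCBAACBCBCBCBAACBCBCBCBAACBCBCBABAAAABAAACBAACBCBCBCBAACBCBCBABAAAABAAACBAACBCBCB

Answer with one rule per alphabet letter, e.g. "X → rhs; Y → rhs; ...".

  step 1 ⇒ step 2: ABAAAABAABA ⇒ CB·AA·CB·CB·CB·CB·AA·CB·CB·AA·CB
    A ↦ CB
    B ↦ AA
  step 0 ⇒ step 1: CBCC ⇒ ABA·AA·ABA·ABA
    C ↦ ABA

A->CB, B->AA, C->ABA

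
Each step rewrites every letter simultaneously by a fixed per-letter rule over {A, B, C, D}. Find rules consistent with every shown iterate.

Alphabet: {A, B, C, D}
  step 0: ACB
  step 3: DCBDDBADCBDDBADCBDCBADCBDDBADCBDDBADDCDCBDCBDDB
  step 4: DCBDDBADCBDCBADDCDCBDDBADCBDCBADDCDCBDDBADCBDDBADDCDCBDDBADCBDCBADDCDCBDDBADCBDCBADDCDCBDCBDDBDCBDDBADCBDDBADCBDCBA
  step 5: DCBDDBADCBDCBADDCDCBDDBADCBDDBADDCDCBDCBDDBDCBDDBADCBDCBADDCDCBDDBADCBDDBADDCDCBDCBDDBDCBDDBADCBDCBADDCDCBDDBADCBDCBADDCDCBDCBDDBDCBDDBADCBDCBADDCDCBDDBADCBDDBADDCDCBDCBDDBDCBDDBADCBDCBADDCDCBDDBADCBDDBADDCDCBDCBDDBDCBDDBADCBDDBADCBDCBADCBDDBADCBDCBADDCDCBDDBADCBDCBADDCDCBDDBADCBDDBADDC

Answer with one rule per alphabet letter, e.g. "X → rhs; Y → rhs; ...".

  step 4 ⇒ step 5: DCBDDBADCBDCBADDCDCBDDBADCBDCBADDCDCBDDBADCBDDBADDCDCBDDBADCBDCBADDCDCBDDBADCBDCBADDCDCBDCBDDBDCBDDBADCBDDBADCBDCBA ⇒ DCB·DDB·A·DCB·DCB·A·DDC·DCB·DDB·A·DCB·DDB·A·DDC·DCB·DCB·DDB·DCB·DDB·A·DCB·DCB·A·DDC·DCB·DDB·A·DCB·DDB·A·DDC·DCB·DCB·DDB·DCB·DDB·A·DCB·DCB·A·DDC·DCB·DDB·A·DCB·DCB·A·DDC·DCB·DCB·DDB·DCB·DDB·A·DCB·DCB·A·DDC·DCB·DDB·A·DCB·DDB·A·DDC·DCB·DCB·DDB·DCB·DDB·A·DCB·DCB·A·DDC·DCB·DDB·A·DCB·DDB·A·DDC·DCB·DCB·DDB·DCB·DDB·A·DCB·DDB·A·DCB·DCB·A·DCB·DDB·A·DCB·DCB·A·DDC·DCB·DDB·A·DCB·DCB·A·DDC·DCB·DDB·A·DCB·DDB·A·DDC
    A ↦ DDC
    B ↦ A
    C ↦ DDB
    D ↦ DCB

A->DDC, B->A, C->DDB, D->DCB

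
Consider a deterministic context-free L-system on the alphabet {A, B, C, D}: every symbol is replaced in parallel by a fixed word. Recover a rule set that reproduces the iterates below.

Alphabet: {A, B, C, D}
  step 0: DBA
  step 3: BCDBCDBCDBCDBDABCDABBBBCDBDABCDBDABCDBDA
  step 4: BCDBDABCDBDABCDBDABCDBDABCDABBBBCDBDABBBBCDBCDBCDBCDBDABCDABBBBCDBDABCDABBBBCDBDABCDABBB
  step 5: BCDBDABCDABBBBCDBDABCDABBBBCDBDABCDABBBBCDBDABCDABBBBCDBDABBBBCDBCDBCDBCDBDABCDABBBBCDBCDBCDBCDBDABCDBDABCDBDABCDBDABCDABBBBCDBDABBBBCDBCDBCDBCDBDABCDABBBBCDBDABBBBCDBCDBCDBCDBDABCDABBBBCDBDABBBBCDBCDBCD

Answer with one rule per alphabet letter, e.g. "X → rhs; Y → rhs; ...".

  step 4 ⇒ step 5: BCDBDABCDBDABCDBDABCDBDABCDABBBBCDBDABBBBCDBCDBCDBCDBDABCDABBBBCDBDABCDABBBBCDBDABCDABBB ⇒ BCD·BD·A·BCD·A·BBB·BCD·BD·A·BCD·A·BBB·BCD·BD·A·BCD·A·BBB·BCD·BD·A·BCD·A·BBB·BCD·BD·A·BBB·BCD·BCD·BCD·BCD·BD·A·BCD·A·BBB·BCD·BCD·BCD·BCD·BD·A·BCD·BD·A·BCD·BD·A·BCD·BD·A·BCD·A·BBB·BCD·BD·A·BBB·BCD·BCD·BCD·BCD·BD·A·BCD·A·BBB·BCD·BD·A·BBB·BCD·BCD·BCD·BCD·BD·A·BCD·A·BBB·BCD·BD·A·BBB·BCD·BCD·BCD
    A ↦ BBB
    B ↦ BCD
    C ↦ BD
    D ↦ A

A->BBB, B->BCD, C->BD, D->A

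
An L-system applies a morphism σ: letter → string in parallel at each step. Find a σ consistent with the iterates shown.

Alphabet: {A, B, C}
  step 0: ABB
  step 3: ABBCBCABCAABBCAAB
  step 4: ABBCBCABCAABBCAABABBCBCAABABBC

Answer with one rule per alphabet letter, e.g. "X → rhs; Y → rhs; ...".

A->AB, B->BC, C->A

  step 3 ⇒ step 4: ABBCBCABCAABBCAAB ⇒ AB·BC·BC·A·BC·A·AB·BC·A·AB·AB·BC·BC·A·AB·AB·BC
    A ↦ AB
    B ↦ BC
    C ↦ A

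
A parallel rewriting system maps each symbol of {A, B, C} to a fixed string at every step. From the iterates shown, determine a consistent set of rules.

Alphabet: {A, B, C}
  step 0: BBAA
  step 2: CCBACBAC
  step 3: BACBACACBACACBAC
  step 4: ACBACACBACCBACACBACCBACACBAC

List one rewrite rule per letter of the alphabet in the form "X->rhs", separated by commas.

A->C, B->A, C->BAC

  step 3 ⇒ step 4: BACBACACBACACBAC ⇒ A·C·BAC·A·C·BAC·C·BAC·A·C·BAC·C·BAC·A·C·BAC
    A ↦ C
    B ↦ A
    C ↦ BAC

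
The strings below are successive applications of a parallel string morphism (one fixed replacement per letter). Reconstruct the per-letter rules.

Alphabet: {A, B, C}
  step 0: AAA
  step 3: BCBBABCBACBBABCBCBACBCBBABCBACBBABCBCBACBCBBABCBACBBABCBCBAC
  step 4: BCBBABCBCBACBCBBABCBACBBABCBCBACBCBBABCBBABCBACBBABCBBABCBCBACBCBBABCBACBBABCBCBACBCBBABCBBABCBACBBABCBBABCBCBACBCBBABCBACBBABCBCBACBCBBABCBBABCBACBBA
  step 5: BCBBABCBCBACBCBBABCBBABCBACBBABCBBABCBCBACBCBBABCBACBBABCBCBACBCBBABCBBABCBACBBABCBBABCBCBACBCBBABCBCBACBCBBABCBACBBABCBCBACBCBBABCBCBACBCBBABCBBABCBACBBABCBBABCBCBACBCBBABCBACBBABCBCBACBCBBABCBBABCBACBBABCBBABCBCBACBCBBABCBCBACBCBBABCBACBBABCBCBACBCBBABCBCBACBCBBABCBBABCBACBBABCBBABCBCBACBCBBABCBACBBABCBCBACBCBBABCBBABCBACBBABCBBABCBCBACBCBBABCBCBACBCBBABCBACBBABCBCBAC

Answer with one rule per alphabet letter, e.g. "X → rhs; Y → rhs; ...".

A->BAC, B->BC, C->BBA

  step 4 ⇒ step 5: BCBBABCBCBACBCBBABCBACBBABCBCBACBCBBABCBBABCBACBBABCBBABCBCBACBCBBABCBACBBABCBCBACBCBBABCBBABCBACBBABCBBABCBCBACBCBBABCBACBBABCBCBACBCBBABCBBABCBACBBA ⇒ BC·BBA·BC·BC·BAC·BC·BBA·BC·BBA·BC·BAC·BBA·BC·BBA·BC·BC·BAC·BC·BBA·BC·BAC·BBA·BC·BC·BAC·BC·BBA·BC·BBA·BC·BAC·BBA·BC·BBA·BC·BC·BAC·BC·BBA·BC·BC·BAC·BC·BBA·BC·BAC·BBA·BC·BC·BAC·BC·BBA·BC·BC·BAC·BC·BBA·BC·BBA·BC·BAC·BBA·BC·BBA·BC·BC·BAC·BC·BBA·BC·BAC·BBA·BC·BC·BAC·BC·BBA·BC·BBA·BC·BAC·BBA·BC·BBA·BC·BC·BAC·BC·BBA·BC·BC·BAC·BC·BBA·BC·BAC·BBA·BC·BC·BAC·BC·BBA·BC·BC·BAC·BC·BBA·BC·BBA·BC·BAC·BBA·BC·BBA·BC·BC·BAC·BC·BBA·BC·BAC·BBA·BC·BC·BAC·BC·BBA·BC·BBA·BC·BAC·BBA·BC·BBA·BC·BC·BAC·BC·BBA·BC·BC·BAC·BC·BBA·BC·BAC·BBA·BC·BC·BAC
    A ↦ BAC
    B ↦ BC
    C ↦ BBA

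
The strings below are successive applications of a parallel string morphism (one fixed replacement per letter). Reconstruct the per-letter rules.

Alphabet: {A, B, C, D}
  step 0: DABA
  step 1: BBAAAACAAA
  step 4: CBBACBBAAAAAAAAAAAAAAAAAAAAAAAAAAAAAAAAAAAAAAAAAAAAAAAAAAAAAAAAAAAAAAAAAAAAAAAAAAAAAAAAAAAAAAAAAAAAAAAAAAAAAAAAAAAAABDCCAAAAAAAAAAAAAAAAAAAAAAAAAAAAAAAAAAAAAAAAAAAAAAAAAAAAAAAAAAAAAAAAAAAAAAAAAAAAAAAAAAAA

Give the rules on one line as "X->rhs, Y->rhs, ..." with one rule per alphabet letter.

  step 0 ⇒ step 1: DABA ⇒ BBA·AAA·C·AAA
    A ↦ AAA
    B ↦ C
    D ↦ BBA
    C ↦ BD  (constrained at step 1)

A->AAA, B->C, C->BD, D->BBA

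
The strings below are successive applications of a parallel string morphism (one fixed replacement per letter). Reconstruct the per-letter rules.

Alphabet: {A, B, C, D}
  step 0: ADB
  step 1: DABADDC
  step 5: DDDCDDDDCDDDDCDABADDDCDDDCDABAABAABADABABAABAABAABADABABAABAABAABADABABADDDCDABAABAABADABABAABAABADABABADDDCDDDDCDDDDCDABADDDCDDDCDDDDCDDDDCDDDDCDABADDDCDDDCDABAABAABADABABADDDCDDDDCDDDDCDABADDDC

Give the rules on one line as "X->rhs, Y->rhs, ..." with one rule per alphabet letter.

  step 0 ⇒ step 1: ADB ⇒ D·ABA·DDC
    A ↦ D
    B ↦ DDC
    D ↦ ABA
    C ↦ DAB  (constrained at step 1)

A->D, B->DDC, C->DAB, D->ABA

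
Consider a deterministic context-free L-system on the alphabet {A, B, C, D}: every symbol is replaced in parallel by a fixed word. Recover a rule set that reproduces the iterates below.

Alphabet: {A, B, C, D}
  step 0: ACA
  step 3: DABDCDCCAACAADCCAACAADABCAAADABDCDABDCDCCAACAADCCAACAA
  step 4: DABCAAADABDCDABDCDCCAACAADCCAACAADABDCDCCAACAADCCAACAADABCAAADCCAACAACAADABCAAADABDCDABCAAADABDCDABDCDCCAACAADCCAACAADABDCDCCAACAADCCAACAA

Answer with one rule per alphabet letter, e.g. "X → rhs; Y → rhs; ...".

  step 3 ⇒ step 4: DABDCDCCAACAADCCAACAADABCAAADABDCDABDCDCCAACAADCCAACAA ⇒ DAB·CAA·A·DAB·DC·DAB·DC·DC·CAA·CAA·DC·CAA·CAA·DAB·DC·DC·CAA·CAA·DC·CAA·CAA·DAB·CAA·A·DC·CAA·CAA·CAA·DAB·CAA·A·DAB·DC·DAB·CAA·A·DAB·DC·DAB·DC·DC·CAA·CAA·DC·CAA·CAA·DAB·DC·DC·CAA·CAA·DC·CAA·CAA
    A ↦ CAA
    B ↦ A
    C ↦ DC
    D ↦ DAB

A->CAA, B->A, C->DC, D->DAB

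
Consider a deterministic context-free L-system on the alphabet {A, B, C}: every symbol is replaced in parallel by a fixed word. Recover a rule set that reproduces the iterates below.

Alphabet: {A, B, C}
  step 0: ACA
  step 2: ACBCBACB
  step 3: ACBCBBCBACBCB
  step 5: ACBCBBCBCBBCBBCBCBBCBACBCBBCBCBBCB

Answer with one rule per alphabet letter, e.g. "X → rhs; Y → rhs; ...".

A->AC, B->CB, C->B

  step 2 ⇒ step 3: ACBCBACB ⇒ AC·B·CB·B·CB·AC·B·CB
    A ↦ AC
    B ↦ CB
    C ↦ B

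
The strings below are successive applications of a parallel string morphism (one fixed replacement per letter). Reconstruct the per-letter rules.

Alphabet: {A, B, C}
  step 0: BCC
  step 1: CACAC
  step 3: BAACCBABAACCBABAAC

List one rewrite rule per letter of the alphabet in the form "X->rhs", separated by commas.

A->BA, B->C, C->AC

  step 0 ⇒ step 1: BCC ⇒ C·AC·AC
    B ↦ C
    C ↦ AC
    A ↦ BA  (constrained at step 1)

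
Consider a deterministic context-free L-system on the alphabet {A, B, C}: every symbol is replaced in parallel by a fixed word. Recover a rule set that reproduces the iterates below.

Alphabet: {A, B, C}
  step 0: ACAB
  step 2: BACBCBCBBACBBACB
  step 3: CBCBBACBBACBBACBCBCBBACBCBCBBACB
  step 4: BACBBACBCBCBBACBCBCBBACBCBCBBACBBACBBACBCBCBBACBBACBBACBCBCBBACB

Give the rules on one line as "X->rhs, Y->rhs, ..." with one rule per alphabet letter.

  step 3 ⇒ step 4: CBCBBACBBACBBACBCBCBBACBCBCBBACB ⇒ BA·CB·BA·CB·CB·CB·BA·CB·CB·CB·BA·CB·CB·CB·BA·CB·BA·CB·BA·CB·CB·CB·BA·CB·BA·CB·BA·CB·CB·CB·BA·CB
    A ↦ CB
    B ↦ CB
    C ↦ BA

A->CB, B->CB, C->BA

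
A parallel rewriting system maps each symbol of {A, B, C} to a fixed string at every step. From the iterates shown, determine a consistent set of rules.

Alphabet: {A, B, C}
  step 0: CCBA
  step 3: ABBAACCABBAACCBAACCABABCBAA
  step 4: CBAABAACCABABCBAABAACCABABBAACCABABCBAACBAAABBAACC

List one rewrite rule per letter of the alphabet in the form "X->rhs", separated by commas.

A->C, B->BAA, C->AB

  step 3 ⇒ step 4: ABBAACCABBAACCBAACCABABCBAA ⇒ C·BAA·BAA·C·C·AB·AB·C·BAA·BAA·C·C·AB·AB·BAA·C·C·AB·AB·C·BAA·C·BAA·AB·BAA·C·C
    A ↦ C
    B ↦ BAA
    C ↦ AB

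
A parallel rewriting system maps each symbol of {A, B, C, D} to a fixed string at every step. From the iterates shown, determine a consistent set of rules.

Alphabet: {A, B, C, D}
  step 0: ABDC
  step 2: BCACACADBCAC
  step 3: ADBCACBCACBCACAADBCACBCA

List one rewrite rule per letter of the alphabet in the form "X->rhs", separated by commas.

A->C, B->AD, C->BCA, D->A

  step 2 ⇒ step 3: BCACACADBCAC ⇒ AD·BCA·C·BCA·C·BCA·C·A·AD·BCA·C·BCA
    A ↦ C
    B ↦ AD
    C ↦ BCA
    D ↦ A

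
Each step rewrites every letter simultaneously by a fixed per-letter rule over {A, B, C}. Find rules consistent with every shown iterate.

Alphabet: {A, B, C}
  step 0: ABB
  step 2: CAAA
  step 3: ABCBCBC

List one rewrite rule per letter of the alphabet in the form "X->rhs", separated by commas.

A->BC, B->C, C->A

  step 2 ⇒ step 3: CAAA ⇒ A·BC·BC·BC
    A ↦ BC
    C ↦ A
    B ↦ C  (constrained at step 0)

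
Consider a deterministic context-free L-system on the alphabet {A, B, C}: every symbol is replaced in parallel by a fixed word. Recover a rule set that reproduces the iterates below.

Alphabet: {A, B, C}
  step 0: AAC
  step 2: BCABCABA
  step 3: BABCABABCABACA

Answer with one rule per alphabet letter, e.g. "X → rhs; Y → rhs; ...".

  step 2 ⇒ step 3: BCABCABA ⇒ BA·B·CA·BA·B·CA·BA·CA
    A ↦ CA
    B ↦ BA
    C ↦ B

A->CA, B->BA, C->B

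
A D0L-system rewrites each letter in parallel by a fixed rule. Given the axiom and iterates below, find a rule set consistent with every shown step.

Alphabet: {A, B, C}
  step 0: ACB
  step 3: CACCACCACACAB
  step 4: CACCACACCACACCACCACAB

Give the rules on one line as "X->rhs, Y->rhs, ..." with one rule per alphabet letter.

  step 3 ⇒ step 4: CACCACCACACAB ⇒ CA·C·CA·CA·C·CA·CA·C·CA·C·CA·C·AB
    A ↦ C
    B ↦ AB
    C ↦ CA

A->C, B->AB, C->CA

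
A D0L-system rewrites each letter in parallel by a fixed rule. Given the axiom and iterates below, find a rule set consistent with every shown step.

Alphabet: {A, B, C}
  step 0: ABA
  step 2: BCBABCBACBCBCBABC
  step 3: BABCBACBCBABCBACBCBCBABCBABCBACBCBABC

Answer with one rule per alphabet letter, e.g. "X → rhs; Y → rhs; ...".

  step 2 ⇒ step 3: BCBABCBACBCBCBABC ⇒ BA·BC·BA·CBC·BA·BC·BA·CBC·BC·BA·BC·BA·BC·BA·CBC·BA·BC
    A ↦ CBC
    B ↦ BA
    C ↦ BC

A->CBC, B->BA, C->BC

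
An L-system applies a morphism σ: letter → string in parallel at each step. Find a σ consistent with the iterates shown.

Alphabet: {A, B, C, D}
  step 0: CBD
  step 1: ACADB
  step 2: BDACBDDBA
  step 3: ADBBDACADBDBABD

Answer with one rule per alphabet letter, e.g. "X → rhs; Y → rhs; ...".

A->BD, B->A, C->AC, D->DB

  step 2 ⇒ step 3: BDACBDDBA ⇒ A·DB·BD·AC·A·DB·DB·A·BD
    A ↦ BD
    B ↦ A
    C ↦ AC
    D ↦ DB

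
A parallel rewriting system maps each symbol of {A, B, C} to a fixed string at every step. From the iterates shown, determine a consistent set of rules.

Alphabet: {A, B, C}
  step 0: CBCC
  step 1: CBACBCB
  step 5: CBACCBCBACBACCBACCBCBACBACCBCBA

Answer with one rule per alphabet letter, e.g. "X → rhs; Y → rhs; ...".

  step 0 ⇒ step 1: CBCC ⇒ CB·A·CB·CB
    B ↦ A
    C ↦ CB
    A ↦ C  (constrained at step 1)

A->C, B->A, C->CB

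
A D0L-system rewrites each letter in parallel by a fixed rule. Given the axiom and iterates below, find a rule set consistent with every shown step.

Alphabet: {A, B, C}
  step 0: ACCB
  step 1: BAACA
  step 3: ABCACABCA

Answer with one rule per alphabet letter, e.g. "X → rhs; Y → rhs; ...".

A->B, B->CA, C->A

  step 0 ⇒ step 1: ACCB ⇒ B·A·A·CA
    A ↦ B
    B ↦ CA
    C ↦ A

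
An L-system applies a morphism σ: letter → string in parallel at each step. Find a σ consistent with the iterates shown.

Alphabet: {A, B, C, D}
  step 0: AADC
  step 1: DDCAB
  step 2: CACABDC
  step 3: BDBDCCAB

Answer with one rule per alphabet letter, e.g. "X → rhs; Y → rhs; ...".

A->D, B->C, C->B, D->CA

  step 2 ⇒ step 3: CACABDC ⇒ B·D·B·D·C·CA·B
    A ↦ D
    B ↦ C
    C ↦ B
    D ↦ CA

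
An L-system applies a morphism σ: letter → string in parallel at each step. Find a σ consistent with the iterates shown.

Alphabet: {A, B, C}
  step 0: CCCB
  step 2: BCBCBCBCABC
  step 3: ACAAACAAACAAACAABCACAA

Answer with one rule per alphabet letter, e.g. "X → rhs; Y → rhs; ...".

  step 2 ⇒ step 3: BCBCBCBCABC ⇒ ACA·A·ACA·A·ACA·A·ACA·A·BC·ACA·A
    A ↦ BC
    B ↦ ACA
    C ↦ A

A->BC, B->ACA, C->A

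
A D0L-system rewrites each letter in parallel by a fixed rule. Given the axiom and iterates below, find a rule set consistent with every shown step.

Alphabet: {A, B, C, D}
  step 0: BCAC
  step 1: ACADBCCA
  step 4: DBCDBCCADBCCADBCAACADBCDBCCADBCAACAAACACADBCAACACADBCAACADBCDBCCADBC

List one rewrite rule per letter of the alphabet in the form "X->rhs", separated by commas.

  step 0 ⇒ step 1: BCAC ⇒ A·CA·DBC·CA
    A ↦ DBC
    B ↦ A
    C ↦ CA
    D ↦ A  (constrained at step 1)

A->DBC, B->A, C->CA, D->A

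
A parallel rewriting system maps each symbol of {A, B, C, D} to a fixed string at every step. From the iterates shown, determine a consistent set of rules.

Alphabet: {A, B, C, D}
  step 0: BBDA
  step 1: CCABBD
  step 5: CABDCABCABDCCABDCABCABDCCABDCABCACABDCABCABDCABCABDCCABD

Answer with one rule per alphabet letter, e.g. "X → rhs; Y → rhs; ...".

  step 0 ⇒ step 1: BBDA ⇒ C·C·AB·BD
    A ↦ BD
    B ↦ C
    D ↦ AB
    C ↦ CA  (constrained at step 1)

A->BD, B->C, C->CA, D->AB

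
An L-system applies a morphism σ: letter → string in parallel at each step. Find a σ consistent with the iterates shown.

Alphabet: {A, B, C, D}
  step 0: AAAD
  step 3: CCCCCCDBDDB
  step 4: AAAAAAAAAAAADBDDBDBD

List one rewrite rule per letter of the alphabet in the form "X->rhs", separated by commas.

  step 3 ⇒ step 4: CCCCCCDBDDB ⇒ AA·AA·AA·AA·AA·AA·DB·D·DB·DB·D
    B ↦ D
    C ↦ AA
    D ↦ DB
    A ↦ C  (constrained at step 0)

A->C, B->D, C->AA, D->DB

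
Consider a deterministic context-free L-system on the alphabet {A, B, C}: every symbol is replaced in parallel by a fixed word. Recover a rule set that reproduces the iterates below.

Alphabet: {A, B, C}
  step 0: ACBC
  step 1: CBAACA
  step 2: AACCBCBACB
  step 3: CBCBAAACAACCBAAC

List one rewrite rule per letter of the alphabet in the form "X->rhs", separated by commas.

A->CB, B->AC, C->A

  step 2 ⇒ step 3: AACCBCBACB ⇒ CB·CB·A·A·AC·A·AC·CB·A·AC
    A ↦ CB
    B ↦ AC
    C ↦ A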